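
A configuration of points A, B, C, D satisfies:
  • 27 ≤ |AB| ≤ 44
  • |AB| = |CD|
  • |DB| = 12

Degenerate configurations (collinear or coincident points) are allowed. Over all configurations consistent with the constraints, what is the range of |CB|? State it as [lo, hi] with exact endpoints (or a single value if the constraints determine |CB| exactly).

|AB| ∈ [27, 44]
|BD| ∈ {12}
|CD| ∈ [27, 44]
|AD| ∈ [15, 56]
|BC| ∈ [15, 56]
|AC| ∈ [0, 100]

|CB| ∈ [15, 56]  (≈ [15.0000, 56.0000])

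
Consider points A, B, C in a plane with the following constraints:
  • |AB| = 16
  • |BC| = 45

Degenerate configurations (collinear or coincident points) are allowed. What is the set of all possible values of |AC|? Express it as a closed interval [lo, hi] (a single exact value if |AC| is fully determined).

|AC| ∈ [29, 61]  (≈ [29.0000, 61.0000])

|AB| ∈ {16}
|BC| ∈ {45}
|AC| ∈ [29, 61]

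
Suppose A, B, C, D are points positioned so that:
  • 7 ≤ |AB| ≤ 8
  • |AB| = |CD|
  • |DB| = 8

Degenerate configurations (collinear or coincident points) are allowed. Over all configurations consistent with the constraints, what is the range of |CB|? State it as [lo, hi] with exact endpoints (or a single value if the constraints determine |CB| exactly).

|CB| ∈ [0, 16]  (≈ [0.0000, 16.0000])

|AB| ∈ [7, 8]
|BD| ∈ {8}
|CD| ∈ [7, 8]
|AD| ∈ [0, 16]
|BC| ∈ [0, 16]
|AC| ∈ [0, 24]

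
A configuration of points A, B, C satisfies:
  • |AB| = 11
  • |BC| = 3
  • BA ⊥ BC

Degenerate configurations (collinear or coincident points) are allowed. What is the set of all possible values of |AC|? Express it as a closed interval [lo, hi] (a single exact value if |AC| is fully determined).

|AC| = √(130)  (≈ 11.4018)

|AB| ∈ {11}
|BC| ∈ {3}
|AC| ∈ {√(130)}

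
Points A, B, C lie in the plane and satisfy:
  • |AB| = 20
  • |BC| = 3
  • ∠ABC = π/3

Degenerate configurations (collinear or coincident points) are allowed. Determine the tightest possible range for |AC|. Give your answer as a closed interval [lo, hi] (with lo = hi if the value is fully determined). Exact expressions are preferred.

|AC| = √(349)  (≈ 18.6815)

|AB| ∈ {20}
|BC| ∈ {3}
|AC| ∈ {√(349)}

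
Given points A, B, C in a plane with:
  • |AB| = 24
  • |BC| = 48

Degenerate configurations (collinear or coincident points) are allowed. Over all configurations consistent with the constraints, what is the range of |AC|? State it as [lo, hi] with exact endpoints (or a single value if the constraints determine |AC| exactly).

|AB| ∈ {24}
|BC| ∈ {48}
|AC| ∈ [24, 72]

|AC| ∈ [24, 72]  (≈ [24.0000, 72.0000])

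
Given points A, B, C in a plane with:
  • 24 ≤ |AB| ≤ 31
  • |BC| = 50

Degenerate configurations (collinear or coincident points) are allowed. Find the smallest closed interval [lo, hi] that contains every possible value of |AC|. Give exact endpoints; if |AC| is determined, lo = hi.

|AB| ∈ [24, 31]
|BC| ∈ {50}
|AC| ∈ [19, 81]

|AC| ∈ [19, 81]  (≈ [19.0000, 81.0000])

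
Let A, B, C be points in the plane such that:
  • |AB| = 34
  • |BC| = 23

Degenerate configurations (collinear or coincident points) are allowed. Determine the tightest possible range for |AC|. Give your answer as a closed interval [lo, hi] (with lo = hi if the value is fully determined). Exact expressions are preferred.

|AC| ∈ [11, 57]  (≈ [11.0000, 57.0000])

|AB| ∈ {34}
|BC| ∈ {23}
|AC| ∈ [11, 57]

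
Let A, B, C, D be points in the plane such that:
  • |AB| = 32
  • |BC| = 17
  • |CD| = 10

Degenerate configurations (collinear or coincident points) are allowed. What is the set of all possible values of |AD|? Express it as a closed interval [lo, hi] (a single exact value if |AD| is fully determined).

|AD| ∈ [5, 59]  (≈ [5.0000, 59.0000])

|AB| ∈ {32}
|BC| ∈ {17}
|CD| ∈ {10}
|AC| ∈ [15, 49]
|BD| ∈ [7, 27]
|AD| ∈ [5, 59]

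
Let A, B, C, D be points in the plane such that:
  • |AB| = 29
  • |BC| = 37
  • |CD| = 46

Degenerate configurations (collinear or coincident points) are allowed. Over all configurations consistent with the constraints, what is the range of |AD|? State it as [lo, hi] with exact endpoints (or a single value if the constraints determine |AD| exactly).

|AD| ∈ [0, 112]  (≈ [0.0000, 112.0000])

|AB| ∈ {29}
|BC| ∈ {37}
|CD| ∈ {46}
|AC| ∈ [8, 66]
|BD| ∈ [9, 83]
|AD| ∈ [0, 112]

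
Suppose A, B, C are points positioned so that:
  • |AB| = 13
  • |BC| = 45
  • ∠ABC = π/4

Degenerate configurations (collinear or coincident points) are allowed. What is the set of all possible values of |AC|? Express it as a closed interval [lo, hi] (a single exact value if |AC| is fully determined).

|AC| = √(2194 - 585·√(2))  (≈ 36.9687)

|AB| ∈ {13}
|BC| ∈ {45}
|AC| ∈ {√(2194 - 585·√(2))}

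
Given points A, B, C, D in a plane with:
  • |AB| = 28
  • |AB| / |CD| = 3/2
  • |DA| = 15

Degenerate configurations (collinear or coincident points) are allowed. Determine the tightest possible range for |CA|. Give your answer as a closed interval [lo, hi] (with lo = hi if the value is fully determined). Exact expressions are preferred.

|CA| ∈ [11/3, 101/3]  (≈ [3.6667, 33.6667])

|AB| ∈ {28}
|AD| ∈ {15}
|CD| ∈ {56/3}
|BD| ∈ [13, 43]
|AC| ∈ [11/3, 101/3]
|BC| ∈ [0, 185/3]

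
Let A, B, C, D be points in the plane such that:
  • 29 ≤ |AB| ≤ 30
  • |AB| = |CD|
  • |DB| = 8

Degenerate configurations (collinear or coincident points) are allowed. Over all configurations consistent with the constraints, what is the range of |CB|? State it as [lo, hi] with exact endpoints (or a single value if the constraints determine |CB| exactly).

|AB| ∈ [29, 30]
|BD| ∈ {8}
|CD| ∈ [29, 30]
|AD| ∈ [21, 38]
|BC| ∈ [21, 38]
|AC| ∈ [0, 68]

|CB| ∈ [21, 38]  (≈ [21.0000, 38.0000])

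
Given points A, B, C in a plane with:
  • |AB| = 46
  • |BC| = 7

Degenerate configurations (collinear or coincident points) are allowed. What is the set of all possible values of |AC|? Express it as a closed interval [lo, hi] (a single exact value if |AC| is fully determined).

|AC| ∈ [39, 53]  (≈ [39.0000, 53.0000])

|AB| ∈ {46}
|BC| ∈ {7}
|AC| ∈ [39, 53]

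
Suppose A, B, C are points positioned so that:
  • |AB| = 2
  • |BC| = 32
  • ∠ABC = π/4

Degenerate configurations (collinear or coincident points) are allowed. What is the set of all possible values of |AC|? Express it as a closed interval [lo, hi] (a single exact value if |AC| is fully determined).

|AB| ∈ {2}
|BC| ∈ {32}
|AC| ∈ {2·√(257 - 16·√(2))}

|AC| = 2·√(257 - 16·√(2))  (≈ 30.6185)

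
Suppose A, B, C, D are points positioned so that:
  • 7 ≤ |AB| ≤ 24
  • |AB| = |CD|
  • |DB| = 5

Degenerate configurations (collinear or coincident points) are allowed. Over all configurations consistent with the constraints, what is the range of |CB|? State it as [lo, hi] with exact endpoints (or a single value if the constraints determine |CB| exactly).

|AB| ∈ [7, 24]
|BD| ∈ {5}
|CD| ∈ [7, 24]
|AD| ∈ [2, 29]
|BC| ∈ [2, 29]
|AC| ∈ [0, 53]

|CB| ∈ [2, 29]  (≈ [2.0000, 29.0000])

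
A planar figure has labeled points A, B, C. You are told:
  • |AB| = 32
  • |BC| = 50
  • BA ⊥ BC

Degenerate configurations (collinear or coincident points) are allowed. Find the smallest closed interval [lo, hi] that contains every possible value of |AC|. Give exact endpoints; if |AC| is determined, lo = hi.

|AC| = 2·√(881)  (≈ 59.3633)

|AB| ∈ {32}
|BC| ∈ {50}
|AC| ∈ {2·√(881)}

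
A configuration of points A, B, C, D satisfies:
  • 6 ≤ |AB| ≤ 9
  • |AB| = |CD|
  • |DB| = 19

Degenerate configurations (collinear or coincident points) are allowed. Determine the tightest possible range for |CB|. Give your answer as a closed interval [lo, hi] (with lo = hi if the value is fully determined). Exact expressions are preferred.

|AB| ∈ [6, 9]
|BD| ∈ {19}
|CD| ∈ [6, 9]
|AD| ∈ [10, 28]
|BC| ∈ [10, 28]
|AC| ∈ [1, 37]

|CB| ∈ [10, 28]  (≈ [10.0000, 28.0000])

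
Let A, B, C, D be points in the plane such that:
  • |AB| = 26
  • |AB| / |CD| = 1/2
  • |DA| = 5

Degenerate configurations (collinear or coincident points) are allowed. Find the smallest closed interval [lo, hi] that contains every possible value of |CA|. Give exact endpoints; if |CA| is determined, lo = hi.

|CA| ∈ [47, 57]  (≈ [47.0000, 57.0000])

|AB| ∈ {26}
|AD| ∈ {5}
|CD| ∈ {52}
|BD| ∈ [21, 31]
|AC| ∈ [47, 57]
|BC| ∈ [21, 83]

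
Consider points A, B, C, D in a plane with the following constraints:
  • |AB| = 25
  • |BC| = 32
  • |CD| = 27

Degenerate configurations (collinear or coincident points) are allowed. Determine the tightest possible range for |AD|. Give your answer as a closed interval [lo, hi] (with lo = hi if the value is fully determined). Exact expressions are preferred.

|AD| ∈ [0, 84]  (≈ [0.0000, 84.0000])

|AB| ∈ {25}
|BC| ∈ {32}
|CD| ∈ {27}
|AC| ∈ [7, 57]
|BD| ∈ [5, 59]
|AD| ∈ [0, 84]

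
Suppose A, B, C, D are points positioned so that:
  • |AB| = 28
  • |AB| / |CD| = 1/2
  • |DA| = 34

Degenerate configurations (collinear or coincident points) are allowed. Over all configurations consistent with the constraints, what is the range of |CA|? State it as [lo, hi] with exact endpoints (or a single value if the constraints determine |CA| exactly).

|AB| ∈ {28}
|AD| ∈ {34}
|CD| ∈ {56}
|BD| ∈ [6, 62]
|AC| ∈ [22, 90]
|BC| ∈ [0, 118]

|CA| ∈ [22, 90]  (≈ [22.0000, 90.0000])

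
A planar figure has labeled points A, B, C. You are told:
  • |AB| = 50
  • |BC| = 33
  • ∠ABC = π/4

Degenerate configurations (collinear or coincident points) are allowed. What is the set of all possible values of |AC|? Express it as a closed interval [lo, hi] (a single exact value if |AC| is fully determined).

|AC| = √(3589 - 1650·√(2))  (≈ 35.4337)

|AB| ∈ {50}
|BC| ∈ {33}
|AC| ∈ {√(3589 - 1650·√(2))}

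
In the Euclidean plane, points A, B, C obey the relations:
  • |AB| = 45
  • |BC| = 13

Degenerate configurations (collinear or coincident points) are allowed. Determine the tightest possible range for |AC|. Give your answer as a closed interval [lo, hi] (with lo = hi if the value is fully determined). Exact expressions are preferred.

|AB| ∈ {45}
|BC| ∈ {13}
|AC| ∈ [32, 58]

|AC| ∈ [32, 58]  (≈ [32.0000, 58.0000])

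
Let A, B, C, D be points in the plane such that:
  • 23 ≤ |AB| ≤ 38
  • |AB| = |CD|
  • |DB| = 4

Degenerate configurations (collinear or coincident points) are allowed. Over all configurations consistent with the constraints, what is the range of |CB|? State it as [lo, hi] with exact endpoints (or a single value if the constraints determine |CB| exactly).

|AB| ∈ [23, 38]
|BD| ∈ {4}
|CD| ∈ [23, 38]
|AD| ∈ [19, 42]
|BC| ∈ [19, 42]
|AC| ∈ [0, 80]

|CB| ∈ [19, 42]  (≈ [19.0000, 42.0000])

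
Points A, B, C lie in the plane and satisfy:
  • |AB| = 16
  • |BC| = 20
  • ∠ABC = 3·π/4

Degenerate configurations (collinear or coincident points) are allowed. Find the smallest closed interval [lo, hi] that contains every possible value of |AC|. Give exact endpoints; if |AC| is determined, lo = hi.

|AB| ∈ {16}
|BC| ∈ {20}
|AC| ∈ {4·√(20·√(2) + 41)}

|AC| = 4·√(20·√(2) + 41)  (≈ 33.2949)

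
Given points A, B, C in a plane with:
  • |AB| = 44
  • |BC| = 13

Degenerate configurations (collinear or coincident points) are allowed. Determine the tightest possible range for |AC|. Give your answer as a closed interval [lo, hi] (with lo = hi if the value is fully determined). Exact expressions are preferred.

|AB| ∈ {44}
|BC| ∈ {13}
|AC| ∈ [31, 57]

|AC| ∈ [31, 57]  (≈ [31.0000, 57.0000])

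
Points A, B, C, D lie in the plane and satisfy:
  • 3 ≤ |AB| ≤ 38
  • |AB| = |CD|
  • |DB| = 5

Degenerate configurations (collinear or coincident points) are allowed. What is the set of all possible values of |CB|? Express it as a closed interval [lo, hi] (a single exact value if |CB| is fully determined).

|AB| ∈ [3, 38]
|BD| ∈ {5}
|CD| ∈ [3, 38]
|AD| ∈ [0, 43]
|BC| ∈ [0, 43]
|AC| ∈ [0, 81]

|CB| ∈ [0, 43]  (≈ [0.0000, 43.0000])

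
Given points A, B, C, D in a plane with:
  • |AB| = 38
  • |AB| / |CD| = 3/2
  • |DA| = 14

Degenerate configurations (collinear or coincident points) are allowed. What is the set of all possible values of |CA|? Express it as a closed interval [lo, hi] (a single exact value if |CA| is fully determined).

|AB| ∈ {38}
|AD| ∈ {14}
|CD| ∈ {76/3}
|BD| ∈ [24, 52]
|AC| ∈ [34/3, 118/3]
|BC| ∈ [0, 232/3]

|CA| ∈ [34/3, 118/3]  (≈ [11.3333, 39.3333])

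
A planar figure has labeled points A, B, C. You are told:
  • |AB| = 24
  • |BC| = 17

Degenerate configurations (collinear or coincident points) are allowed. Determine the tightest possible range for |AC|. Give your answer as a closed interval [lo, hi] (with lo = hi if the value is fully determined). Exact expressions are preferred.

|AB| ∈ {24}
|BC| ∈ {17}
|AC| ∈ [7, 41]

|AC| ∈ [7, 41]  (≈ [7.0000, 41.0000])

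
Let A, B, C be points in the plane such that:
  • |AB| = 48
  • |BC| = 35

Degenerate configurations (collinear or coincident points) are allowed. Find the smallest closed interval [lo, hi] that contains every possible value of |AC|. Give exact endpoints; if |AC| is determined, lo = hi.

|AC| ∈ [13, 83]  (≈ [13.0000, 83.0000])

|AB| ∈ {48}
|BC| ∈ {35}
|AC| ∈ [13, 83]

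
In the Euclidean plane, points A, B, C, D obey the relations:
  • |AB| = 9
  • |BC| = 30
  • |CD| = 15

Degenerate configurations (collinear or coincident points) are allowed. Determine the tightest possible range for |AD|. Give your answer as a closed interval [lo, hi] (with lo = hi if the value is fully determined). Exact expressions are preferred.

|AB| ∈ {9}
|BC| ∈ {30}
|CD| ∈ {15}
|AC| ∈ [21, 39]
|BD| ∈ [15, 45]
|AD| ∈ [6, 54]

|AD| ∈ [6, 54]  (≈ [6.0000, 54.0000])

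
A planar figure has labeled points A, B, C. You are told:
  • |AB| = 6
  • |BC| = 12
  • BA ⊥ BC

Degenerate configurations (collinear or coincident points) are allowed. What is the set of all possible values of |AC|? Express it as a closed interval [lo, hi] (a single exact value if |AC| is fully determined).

|AC| = 6·√(5)  (≈ 13.4164)

|AB| ∈ {6}
|BC| ∈ {12}
|AC| ∈ {6·√(5)}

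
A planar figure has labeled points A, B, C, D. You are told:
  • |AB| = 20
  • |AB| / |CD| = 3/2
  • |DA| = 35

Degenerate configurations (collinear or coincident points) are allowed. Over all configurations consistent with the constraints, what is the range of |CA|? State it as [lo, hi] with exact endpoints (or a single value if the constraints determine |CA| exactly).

|CA| ∈ [65/3, 145/3]  (≈ [21.6667, 48.3333])

|AB| ∈ {20}
|AD| ∈ {35}
|CD| ∈ {40/3}
|BD| ∈ [15, 55]
|AC| ∈ [65/3, 145/3]
|BC| ∈ [5/3, 205/3]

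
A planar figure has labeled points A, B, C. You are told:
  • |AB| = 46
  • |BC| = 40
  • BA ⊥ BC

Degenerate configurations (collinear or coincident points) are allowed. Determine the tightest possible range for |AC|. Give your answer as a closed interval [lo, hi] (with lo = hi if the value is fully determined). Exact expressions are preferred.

|AB| ∈ {46}
|BC| ∈ {40}
|AC| ∈ {2·√(929)}

|AC| = 2·√(929)  (≈ 60.9590)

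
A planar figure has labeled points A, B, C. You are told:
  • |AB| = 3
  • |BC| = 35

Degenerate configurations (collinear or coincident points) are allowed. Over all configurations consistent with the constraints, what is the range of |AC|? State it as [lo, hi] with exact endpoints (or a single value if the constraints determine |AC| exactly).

|AB| ∈ {3}
|BC| ∈ {35}
|AC| ∈ [32, 38]

|AC| ∈ [32, 38]  (≈ [32.0000, 38.0000])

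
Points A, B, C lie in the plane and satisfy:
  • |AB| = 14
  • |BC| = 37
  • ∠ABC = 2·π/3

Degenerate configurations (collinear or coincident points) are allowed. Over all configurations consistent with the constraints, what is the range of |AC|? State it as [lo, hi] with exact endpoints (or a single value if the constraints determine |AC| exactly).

|AC| = √(2083)  (≈ 45.6399)

|AB| ∈ {14}
|BC| ∈ {37}
|AC| ∈ {√(2083)}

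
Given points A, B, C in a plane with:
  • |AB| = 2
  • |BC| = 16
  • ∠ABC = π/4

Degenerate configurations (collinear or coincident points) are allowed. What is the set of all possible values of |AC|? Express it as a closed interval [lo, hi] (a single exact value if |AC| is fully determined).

|AB| ∈ {2}
|BC| ∈ {16}
|AC| ∈ {2·√(65 - 8·√(2))}

|AC| = 2·√(65 - 8·√(2))  (≈ 14.6542)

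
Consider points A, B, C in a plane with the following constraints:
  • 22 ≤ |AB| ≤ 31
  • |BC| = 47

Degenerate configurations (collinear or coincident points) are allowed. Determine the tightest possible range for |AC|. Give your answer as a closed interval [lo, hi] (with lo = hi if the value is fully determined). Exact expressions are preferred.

|AB| ∈ [22, 31]
|BC| ∈ {47}
|AC| ∈ [16, 78]

|AC| ∈ [16, 78]  (≈ [16.0000, 78.0000])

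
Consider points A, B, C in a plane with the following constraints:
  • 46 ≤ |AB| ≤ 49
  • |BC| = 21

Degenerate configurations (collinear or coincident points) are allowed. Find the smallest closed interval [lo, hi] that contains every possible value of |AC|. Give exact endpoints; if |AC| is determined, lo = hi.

|AB| ∈ [46, 49]
|BC| ∈ {21}
|AC| ∈ [25, 70]

|AC| ∈ [25, 70]  (≈ [25.0000, 70.0000])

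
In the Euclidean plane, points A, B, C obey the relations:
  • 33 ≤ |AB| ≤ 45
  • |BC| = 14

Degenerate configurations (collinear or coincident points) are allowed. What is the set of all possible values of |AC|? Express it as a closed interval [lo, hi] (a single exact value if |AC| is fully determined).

|AC| ∈ [19, 59]  (≈ [19.0000, 59.0000])

|AB| ∈ [33, 45]
|BC| ∈ {14}
|AC| ∈ [19, 59]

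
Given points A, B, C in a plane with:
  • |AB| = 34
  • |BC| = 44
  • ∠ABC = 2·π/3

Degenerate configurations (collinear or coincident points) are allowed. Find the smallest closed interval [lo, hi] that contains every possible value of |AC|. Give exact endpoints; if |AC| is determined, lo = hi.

|AC| = 2·√(1147)  (≈ 67.7348)

|AB| ∈ {34}
|BC| ∈ {44}
|AC| ∈ {2·√(1147)}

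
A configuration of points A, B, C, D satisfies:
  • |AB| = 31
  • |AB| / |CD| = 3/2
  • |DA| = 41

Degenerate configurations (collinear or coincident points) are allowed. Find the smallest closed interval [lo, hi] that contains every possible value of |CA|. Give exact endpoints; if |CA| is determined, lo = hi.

|CA| ∈ [61/3, 185/3]  (≈ [20.3333, 61.6667])

|AB| ∈ {31}
|AD| ∈ {41}
|CD| ∈ {62/3}
|BD| ∈ [10, 72]
|AC| ∈ [61/3, 185/3]
|BC| ∈ [0, 278/3]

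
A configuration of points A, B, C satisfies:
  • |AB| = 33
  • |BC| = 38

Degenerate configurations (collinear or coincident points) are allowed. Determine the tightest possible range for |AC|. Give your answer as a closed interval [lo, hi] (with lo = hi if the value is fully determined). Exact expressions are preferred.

|AC| ∈ [5, 71]  (≈ [5.0000, 71.0000])

|AB| ∈ {33}
|BC| ∈ {38}
|AC| ∈ [5, 71]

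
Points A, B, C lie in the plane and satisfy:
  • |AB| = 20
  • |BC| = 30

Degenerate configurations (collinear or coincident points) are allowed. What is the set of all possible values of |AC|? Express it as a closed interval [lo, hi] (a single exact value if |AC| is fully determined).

|AC| ∈ [10, 50]  (≈ [10.0000, 50.0000])

|AB| ∈ {20}
|BC| ∈ {30}
|AC| ∈ [10, 50]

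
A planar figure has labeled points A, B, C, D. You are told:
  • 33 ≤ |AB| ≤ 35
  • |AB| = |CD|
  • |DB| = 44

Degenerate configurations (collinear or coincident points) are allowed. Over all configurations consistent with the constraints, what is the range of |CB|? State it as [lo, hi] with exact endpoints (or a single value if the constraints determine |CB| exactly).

|CB| ∈ [9, 79]  (≈ [9.0000, 79.0000])

|AB| ∈ [33, 35]
|BD| ∈ {44}
|CD| ∈ [33, 35]
|AD| ∈ [9, 79]
|BC| ∈ [9, 79]
|AC| ∈ [0, 114]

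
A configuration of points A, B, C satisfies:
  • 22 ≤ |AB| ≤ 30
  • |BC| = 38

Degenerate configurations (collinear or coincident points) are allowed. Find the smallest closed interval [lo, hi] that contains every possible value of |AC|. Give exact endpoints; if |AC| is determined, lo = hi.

|AB| ∈ [22, 30]
|BC| ∈ {38}
|AC| ∈ [8, 68]

|AC| ∈ [8, 68]  (≈ [8.0000, 68.0000])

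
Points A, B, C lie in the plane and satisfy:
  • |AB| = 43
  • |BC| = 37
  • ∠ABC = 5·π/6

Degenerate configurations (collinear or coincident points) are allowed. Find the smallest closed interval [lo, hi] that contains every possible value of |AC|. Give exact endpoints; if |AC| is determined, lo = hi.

|AC| = √(1591·√(3) + 3218)  (≈ 77.2897)

|AB| ∈ {43}
|BC| ∈ {37}
|AC| ∈ {√(1591·√(3) + 3218)}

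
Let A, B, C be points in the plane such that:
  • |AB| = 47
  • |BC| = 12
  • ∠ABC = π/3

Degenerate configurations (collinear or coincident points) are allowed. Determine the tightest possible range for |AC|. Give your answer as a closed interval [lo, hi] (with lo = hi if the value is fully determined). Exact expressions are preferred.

|AB| ∈ {47}
|BC| ∈ {12}
|AC| ∈ {√(1789)}

|AC| = √(1789)  (≈ 42.2966)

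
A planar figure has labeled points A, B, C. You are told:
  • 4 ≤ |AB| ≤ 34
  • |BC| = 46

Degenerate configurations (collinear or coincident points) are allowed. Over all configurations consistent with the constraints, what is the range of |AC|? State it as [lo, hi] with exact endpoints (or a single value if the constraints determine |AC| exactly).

|AC| ∈ [12, 80]  (≈ [12.0000, 80.0000])

|AB| ∈ [4, 34]
|BC| ∈ {46}
|AC| ∈ [12, 80]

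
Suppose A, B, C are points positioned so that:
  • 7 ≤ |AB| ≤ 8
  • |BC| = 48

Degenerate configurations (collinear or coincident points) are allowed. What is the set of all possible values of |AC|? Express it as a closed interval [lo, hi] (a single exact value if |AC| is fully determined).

|AB| ∈ [7, 8]
|BC| ∈ {48}
|AC| ∈ [40, 56]

|AC| ∈ [40, 56]  (≈ [40.0000, 56.0000])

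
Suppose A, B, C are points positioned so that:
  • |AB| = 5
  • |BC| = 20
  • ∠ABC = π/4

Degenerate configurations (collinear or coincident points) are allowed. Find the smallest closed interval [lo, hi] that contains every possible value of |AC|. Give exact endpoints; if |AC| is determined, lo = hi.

|AC| = 5·√(17 - 4·√(2))  (≈ 16.8398)

|AB| ∈ {5}
|BC| ∈ {20}
|AC| ∈ {5·√(17 - 4·√(2))}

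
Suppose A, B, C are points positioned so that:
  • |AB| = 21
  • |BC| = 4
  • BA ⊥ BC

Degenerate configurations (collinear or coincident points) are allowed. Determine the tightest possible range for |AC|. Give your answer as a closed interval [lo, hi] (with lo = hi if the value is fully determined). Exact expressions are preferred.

|AC| = √(457)  (≈ 21.3776)

|AB| ∈ {21}
|BC| ∈ {4}
|AC| ∈ {√(457)}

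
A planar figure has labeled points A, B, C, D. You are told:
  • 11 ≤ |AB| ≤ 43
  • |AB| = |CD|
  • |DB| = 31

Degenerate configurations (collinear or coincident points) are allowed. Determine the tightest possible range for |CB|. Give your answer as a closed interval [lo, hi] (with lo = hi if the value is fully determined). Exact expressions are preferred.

|CB| ∈ [0, 74]  (≈ [0.0000, 74.0000])

|AB| ∈ [11, 43]
|BD| ∈ {31}
|CD| ∈ [11, 43]
|AD| ∈ [0, 74]
|BC| ∈ [0, 74]
|AC| ∈ [0, 117]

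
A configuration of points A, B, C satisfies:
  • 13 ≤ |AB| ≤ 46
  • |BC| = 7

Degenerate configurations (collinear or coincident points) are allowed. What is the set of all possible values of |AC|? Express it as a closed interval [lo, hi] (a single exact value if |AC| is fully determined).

|AC| ∈ [6, 53]  (≈ [6.0000, 53.0000])

|AB| ∈ [13, 46]
|BC| ∈ {7}
|AC| ∈ [6, 53]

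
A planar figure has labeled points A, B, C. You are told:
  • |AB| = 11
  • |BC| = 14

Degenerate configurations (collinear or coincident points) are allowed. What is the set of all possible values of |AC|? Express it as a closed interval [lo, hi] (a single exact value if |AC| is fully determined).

|AB| ∈ {11}
|BC| ∈ {14}
|AC| ∈ [3, 25]

|AC| ∈ [3, 25]  (≈ [3.0000, 25.0000])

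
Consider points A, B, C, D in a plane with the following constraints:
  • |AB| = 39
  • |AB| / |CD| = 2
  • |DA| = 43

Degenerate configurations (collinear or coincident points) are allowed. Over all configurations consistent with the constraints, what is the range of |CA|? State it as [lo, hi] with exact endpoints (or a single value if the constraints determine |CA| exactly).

|CA| ∈ [47/2, 125/2]  (≈ [23.5000, 62.5000])

|AB| ∈ {39}
|AD| ∈ {43}
|CD| ∈ {39/2}
|BD| ∈ [4, 82]
|AC| ∈ [47/2, 125/2]
|BC| ∈ [0, 203/2]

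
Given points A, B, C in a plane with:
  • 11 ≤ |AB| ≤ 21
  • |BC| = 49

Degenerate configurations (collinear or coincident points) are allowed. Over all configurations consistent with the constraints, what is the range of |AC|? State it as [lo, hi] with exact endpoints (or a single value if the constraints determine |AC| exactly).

|AB| ∈ [11, 21]
|BC| ∈ {49}
|AC| ∈ [28, 70]

|AC| ∈ [28, 70]  (≈ [28.0000, 70.0000])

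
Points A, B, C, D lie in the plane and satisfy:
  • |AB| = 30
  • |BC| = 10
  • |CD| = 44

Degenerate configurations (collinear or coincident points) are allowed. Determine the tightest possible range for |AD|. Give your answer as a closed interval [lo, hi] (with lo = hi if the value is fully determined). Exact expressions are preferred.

|AD| ∈ [4, 84]  (≈ [4.0000, 84.0000])

|AB| ∈ {30}
|BC| ∈ {10}
|CD| ∈ {44}
|AC| ∈ [20, 40]
|BD| ∈ [34, 54]
|AD| ∈ [4, 84]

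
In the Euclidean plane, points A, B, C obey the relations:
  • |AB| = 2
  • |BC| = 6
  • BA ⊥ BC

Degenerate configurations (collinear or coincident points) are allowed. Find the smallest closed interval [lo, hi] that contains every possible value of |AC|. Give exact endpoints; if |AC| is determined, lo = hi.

|AC| = 2·√(10)  (≈ 6.3246)

|AB| ∈ {2}
|BC| ∈ {6}
|AC| ∈ {2·√(10)}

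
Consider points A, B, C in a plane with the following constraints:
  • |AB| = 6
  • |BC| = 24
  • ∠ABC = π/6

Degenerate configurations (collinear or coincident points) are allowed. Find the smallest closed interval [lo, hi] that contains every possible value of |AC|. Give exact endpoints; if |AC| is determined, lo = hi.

|AB| ∈ {6}
|BC| ∈ {24}
|AC| ∈ {6·√(17 - 4·√(3))}

|AC| = 6·√(17 - 4·√(3))  (≈ 19.0417)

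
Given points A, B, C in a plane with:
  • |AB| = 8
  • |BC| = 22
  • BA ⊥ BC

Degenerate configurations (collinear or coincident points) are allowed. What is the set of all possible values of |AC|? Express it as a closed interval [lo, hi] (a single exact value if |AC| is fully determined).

|AB| ∈ {8}
|BC| ∈ {22}
|AC| ∈ {2·√(137)}

|AC| = 2·√(137)  (≈ 23.4094)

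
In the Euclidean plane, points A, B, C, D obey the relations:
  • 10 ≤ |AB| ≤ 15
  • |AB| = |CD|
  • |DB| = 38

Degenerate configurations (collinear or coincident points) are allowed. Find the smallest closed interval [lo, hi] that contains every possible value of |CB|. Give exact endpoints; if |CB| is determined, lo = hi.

|AB| ∈ [10, 15]
|BD| ∈ {38}
|CD| ∈ [10, 15]
|AD| ∈ [23, 53]
|BC| ∈ [23, 53]
|AC| ∈ [8, 68]

|CB| ∈ [23, 53]  (≈ [23.0000, 53.0000])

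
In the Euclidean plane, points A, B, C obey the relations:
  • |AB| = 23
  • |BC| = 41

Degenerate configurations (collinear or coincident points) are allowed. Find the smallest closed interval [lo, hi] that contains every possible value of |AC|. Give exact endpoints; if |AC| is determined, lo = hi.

|AC| ∈ [18, 64]  (≈ [18.0000, 64.0000])

|AB| ∈ {23}
|BC| ∈ {41}
|AC| ∈ [18, 64]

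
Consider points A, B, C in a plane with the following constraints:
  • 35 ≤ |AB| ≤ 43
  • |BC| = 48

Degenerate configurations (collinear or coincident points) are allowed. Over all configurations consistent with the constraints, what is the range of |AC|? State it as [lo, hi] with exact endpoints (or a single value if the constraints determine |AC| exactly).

|AC| ∈ [5, 91]  (≈ [5.0000, 91.0000])

|AB| ∈ [35, 43]
|BC| ∈ {48}
|AC| ∈ [5, 91]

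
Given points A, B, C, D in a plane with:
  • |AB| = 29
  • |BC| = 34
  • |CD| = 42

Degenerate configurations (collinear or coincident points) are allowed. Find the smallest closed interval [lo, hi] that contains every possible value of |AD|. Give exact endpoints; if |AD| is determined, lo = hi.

|AD| ∈ [0, 105]  (≈ [0.0000, 105.0000])

|AB| ∈ {29}
|BC| ∈ {34}
|CD| ∈ {42}
|AC| ∈ [5, 63]
|BD| ∈ [8, 76]
|AD| ∈ [0, 105]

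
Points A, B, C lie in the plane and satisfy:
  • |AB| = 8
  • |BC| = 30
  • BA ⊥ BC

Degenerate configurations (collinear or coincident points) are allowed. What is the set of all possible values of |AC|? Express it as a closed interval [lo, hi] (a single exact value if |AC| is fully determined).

|AB| ∈ {8}
|BC| ∈ {30}
|AC| ∈ {2·√(241)}

|AC| = 2·√(241)  (≈ 31.0483)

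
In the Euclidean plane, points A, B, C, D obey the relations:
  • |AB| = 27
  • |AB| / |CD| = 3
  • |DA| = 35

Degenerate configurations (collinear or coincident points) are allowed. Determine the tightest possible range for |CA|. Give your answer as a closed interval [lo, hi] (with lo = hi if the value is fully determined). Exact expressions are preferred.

|CA| ∈ [26, 44]  (≈ [26.0000, 44.0000])

|AB| ∈ {27}
|AD| ∈ {35}
|CD| ∈ {9}
|BD| ∈ [8, 62]
|AC| ∈ [26, 44]
|BC| ∈ [0, 71]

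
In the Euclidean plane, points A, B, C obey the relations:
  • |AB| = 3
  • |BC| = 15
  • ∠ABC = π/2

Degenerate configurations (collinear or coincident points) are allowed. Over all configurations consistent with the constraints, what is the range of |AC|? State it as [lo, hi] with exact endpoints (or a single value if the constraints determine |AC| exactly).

|AB| ∈ {3}
|BC| ∈ {15}
|AC| ∈ {3·√(26)}

|AC| = 3·√(26)  (≈ 15.2971)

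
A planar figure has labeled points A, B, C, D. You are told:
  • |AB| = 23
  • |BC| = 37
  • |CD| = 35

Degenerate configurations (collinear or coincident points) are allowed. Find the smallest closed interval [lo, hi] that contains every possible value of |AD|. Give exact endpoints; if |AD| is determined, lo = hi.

|AB| ∈ {23}
|BC| ∈ {37}
|CD| ∈ {35}
|AC| ∈ [14, 60]
|BD| ∈ [2, 72]
|AD| ∈ [0, 95]

|AD| ∈ [0, 95]  (≈ [0.0000, 95.0000])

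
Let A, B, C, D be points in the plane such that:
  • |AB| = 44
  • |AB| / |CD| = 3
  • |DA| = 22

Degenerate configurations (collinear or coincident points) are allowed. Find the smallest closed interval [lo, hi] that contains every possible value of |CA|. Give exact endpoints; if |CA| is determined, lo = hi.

|CA| ∈ [22/3, 110/3]  (≈ [7.3333, 36.6667])

|AB| ∈ {44}
|AD| ∈ {22}
|CD| ∈ {44/3}
|BD| ∈ [22, 66]
|AC| ∈ [22/3, 110/3]
|BC| ∈ [22/3, 242/3]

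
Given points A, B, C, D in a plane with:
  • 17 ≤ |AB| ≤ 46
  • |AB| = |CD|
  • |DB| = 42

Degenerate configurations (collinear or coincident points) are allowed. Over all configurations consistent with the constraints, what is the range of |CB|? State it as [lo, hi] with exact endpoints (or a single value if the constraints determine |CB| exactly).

|CB| ∈ [0, 88]  (≈ [0.0000, 88.0000])

|AB| ∈ [17, 46]
|BD| ∈ {42}
|CD| ∈ [17, 46]
|AD| ∈ [0, 88]
|BC| ∈ [0, 88]
|AC| ∈ [0, 134]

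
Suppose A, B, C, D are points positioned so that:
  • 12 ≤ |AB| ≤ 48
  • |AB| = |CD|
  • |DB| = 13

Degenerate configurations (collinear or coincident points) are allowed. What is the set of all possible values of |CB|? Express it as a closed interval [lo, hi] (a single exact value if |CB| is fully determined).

|CB| ∈ [0, 61]  (≈ [0.0000, 61.0000])

|AB| ∈ [12, 48]
|BD| ∈ {13}
|CD| ∈ [12, 48]
|AD| ∈ [0, 61]
|BC| ∈ [0, 61]
|AC| ∈ [0, 109]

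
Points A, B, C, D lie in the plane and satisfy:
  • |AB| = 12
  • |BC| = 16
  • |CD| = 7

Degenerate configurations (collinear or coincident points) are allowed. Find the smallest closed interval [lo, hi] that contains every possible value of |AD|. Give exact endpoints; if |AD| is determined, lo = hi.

|AB| ∈ {12}
|BC| ∈ {16}
|CD| ∈ {7}
|AC| ∈ [4, 28]
|BD| ∈ [9, 23]
|AD| ∈ [0, 35]

|AD| ∈ [0, 35]  (≈ [0.0000, 35.0000])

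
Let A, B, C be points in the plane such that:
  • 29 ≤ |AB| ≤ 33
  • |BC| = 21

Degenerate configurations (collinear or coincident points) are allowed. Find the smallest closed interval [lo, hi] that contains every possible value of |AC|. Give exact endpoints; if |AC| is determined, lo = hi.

|AB| ∈ [29, 33]
|BC| ∈ {21}
|AC| ∈ [8, 54]

|AC| ∈ [8, 54]  (≈ [8.0000, 54.0000])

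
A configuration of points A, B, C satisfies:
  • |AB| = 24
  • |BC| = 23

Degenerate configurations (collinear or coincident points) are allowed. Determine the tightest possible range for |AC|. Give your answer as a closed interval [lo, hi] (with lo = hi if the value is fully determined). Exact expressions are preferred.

|AB| ∈ {24}
|BC| ∈ {23}
|AC| ∈ [1, 47]

|AC| ∈ [1, 47]  (≈ [1.0000, 47.0000])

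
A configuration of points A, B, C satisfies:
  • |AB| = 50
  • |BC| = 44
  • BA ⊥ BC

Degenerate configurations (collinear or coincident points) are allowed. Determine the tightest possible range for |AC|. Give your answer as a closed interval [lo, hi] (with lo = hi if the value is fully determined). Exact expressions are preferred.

|AB| ∈ {50}
|BC| ∈ {44}
|AC| ∈ {2·√(1109)}

|AC| = 2·√(1109)  (≈ 66.6033)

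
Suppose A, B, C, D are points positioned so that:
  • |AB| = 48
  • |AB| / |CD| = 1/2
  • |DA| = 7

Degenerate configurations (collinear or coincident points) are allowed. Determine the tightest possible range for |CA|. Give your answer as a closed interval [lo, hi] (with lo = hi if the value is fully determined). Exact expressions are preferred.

|CA| ∈ [89, 103]  (≈ [89.0000, 103.0000])

|AB| ∈ {48}
|AD| ∈ {7}
|CD| ∈ {96}
|BD| ∈ [41, 55]
|AC| ∈ [89, 103]
|BC| ∈ [41, 151]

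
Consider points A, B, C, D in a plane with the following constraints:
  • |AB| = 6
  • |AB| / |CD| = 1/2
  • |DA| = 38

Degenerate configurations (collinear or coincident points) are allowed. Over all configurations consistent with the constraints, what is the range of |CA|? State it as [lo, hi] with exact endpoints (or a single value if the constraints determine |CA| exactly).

|CA| ∈ [26, 50]  (≈ [26.0000, 50.0000])

|AB| ∈ {6}
|AD| ∈ {38}
|CD| ∈ {12}
|BD| ∈ [32, 44]
|AC| ∈ [26, 50]
|BC| ∈ [20, 56]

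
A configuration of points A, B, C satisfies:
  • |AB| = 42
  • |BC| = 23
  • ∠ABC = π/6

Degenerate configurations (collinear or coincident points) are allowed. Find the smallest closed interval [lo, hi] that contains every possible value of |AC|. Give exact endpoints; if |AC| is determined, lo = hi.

|AB| ∈ {42}
|BC| ∈ {23}
|AC| ∈ {√(2293 - 966·√(3))}

|AC| = √(2293 - 966·√(3))  (≈ 24.8966)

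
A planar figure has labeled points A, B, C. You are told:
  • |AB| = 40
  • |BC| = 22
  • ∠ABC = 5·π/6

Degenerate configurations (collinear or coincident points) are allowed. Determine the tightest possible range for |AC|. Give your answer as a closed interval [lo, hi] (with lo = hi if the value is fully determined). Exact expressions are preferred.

|AC| = 2·√(220·√(3) + 521)  (≈ 60.0683)

|AB| ∈ {40}
|BC| ∈ {22}
|AC| ∈ {2·√(220·√(3) + 521)}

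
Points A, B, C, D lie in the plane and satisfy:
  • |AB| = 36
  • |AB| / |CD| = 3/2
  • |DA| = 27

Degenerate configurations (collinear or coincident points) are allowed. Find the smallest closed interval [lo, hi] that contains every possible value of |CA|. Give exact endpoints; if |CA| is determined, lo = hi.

|AB| ∈ {36}
|AD| ∈ {27}
|CD| ∈ {24}
|BD| ∈ [9, 63]
|AC| ∈ [3, 51]
|BC| ∈ [0, 87]

|CA| ∈ [3, 51]  (≈ [3.0000, 51.0000])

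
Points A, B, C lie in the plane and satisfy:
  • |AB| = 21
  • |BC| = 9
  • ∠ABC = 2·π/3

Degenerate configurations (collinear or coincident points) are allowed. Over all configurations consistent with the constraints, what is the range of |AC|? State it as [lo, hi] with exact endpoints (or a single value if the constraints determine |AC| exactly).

|AB| ∈ {21}
|BC| ∈ {9}
|AC| ∈ {3·√(79)}

|AC| = 3·√(79)  (≈ 26.6646)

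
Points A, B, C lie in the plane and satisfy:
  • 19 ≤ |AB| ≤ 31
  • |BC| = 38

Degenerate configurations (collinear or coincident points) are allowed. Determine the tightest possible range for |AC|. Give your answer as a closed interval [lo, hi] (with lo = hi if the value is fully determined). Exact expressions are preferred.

|AC| ∈ [7, 69]  (≈ [7.0000, 69.0000])

|AB| ∈ [19, 31]
|BC| ∈ {38}
|AC| ∈ [7, 69]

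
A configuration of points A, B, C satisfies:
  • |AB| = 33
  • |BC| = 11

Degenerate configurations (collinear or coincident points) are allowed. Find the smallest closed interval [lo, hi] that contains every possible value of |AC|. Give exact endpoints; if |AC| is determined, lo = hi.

|AC| ∈ [22, 44]  (≈ [22.0000, 44.0000])

|AB| ∈ {33}
|BC| ∈ {11}
|AC| ∈ [22, 44]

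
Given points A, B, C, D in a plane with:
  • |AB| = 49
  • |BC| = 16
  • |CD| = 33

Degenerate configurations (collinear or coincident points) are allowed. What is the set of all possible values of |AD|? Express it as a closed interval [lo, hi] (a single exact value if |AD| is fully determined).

|AB| ∈ {49}
|BC| ∈ {16}
|CD| ∈ {33}
|AC| ∈ [33, 65]
|BD| ∈ [17, 49]
|AD| ∈ [0, 98]

|AD| ∈ [0, 98]  (≈ [0.0000, 98.0000])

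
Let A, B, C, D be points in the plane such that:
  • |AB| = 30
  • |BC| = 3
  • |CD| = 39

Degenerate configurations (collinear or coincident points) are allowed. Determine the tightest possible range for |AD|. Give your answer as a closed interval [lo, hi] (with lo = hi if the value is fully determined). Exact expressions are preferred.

|AB| ∈ {30}
|BC| ∈ {3}
|CD| ∈ {39}
|AC| ∈ [27, 33]
|BD| ∈ [36, 42]
|AD| ∈ [6, 72]

|AD| ∈ [6, 72]  (≈ [6.0000, 72.0000])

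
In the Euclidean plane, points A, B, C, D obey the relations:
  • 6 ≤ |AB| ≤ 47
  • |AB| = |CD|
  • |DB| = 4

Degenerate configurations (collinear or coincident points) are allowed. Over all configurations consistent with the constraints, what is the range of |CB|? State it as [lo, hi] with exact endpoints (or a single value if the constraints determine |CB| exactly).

|CB| ∈ [2, 51]  (≈ [2.0000, 51.0000])

|AB| ∈ [6, 47]
|BD| ∈ {4}
|CD| ∈ [6, 47]
|AD| ∈ [2, 51]
|BC| ∈ [2, 51]
|AC| ∈ [0, 98]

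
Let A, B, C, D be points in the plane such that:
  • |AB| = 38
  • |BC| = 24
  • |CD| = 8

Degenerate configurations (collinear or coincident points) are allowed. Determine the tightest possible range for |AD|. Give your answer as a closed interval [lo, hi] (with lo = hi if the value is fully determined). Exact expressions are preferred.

|AD| ∈ [6, 70]  (≈ [6.0000, 70.0000])

|AB| ∈ {38}
|BC| ∈ {24}
|CD| ∈ {8}
|AC| ∈ [14, 62]
|BD| ∈ [16, 32]
|AD| ∈ [6, 70]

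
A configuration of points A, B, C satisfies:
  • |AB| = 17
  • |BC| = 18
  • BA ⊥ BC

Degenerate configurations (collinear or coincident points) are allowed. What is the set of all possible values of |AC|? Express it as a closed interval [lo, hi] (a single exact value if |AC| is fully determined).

|AB| ∈ {17}
|BC| ∈ {18}
|AC| ∈ {√(613)}

|AC| = √(613)  (≈ 24.7588)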